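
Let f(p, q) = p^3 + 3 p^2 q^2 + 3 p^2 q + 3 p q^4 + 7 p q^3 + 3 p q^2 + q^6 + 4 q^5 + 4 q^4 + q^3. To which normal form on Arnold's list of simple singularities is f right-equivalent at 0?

E7

The Hessian of f at 0 has rank 0. Corank 2; j^3 = (p + q)^3 is a perfect cube, so E-series; the 4-jet and mu = 7 give E_7.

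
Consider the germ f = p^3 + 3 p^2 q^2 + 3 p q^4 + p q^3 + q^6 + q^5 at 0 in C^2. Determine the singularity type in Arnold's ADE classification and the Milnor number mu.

The Hessian of f at 0 is [[0, 0], [0, 0]] with rank 0, so corank 2. A Groebner basis of the Jacobian ideal J(f) in C{p,q} is {-p^2 + q^4 - q^3/3, p^3, p^2*q + p^2/3 + q^3/9, p^2 + p*q^2 + q^3/3}; counting standard monomials gives mu = 7. Corank 2; j^3 = p^3 is a perfect cube, so E-series; the 4-jet and mu = 7 give E_7.

Type E_7, Milnor number mu = 7.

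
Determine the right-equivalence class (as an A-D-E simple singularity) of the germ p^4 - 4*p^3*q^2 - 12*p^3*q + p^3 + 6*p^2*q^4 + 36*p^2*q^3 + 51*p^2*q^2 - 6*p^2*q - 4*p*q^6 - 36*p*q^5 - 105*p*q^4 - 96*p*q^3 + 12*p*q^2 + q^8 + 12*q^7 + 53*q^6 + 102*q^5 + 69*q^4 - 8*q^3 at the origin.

E_6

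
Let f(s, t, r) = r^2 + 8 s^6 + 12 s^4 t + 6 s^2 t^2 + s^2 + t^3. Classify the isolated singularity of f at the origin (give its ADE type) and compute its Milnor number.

Type A_{2}, Milnor number mu = 2.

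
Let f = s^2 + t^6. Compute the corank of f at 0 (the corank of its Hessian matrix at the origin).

1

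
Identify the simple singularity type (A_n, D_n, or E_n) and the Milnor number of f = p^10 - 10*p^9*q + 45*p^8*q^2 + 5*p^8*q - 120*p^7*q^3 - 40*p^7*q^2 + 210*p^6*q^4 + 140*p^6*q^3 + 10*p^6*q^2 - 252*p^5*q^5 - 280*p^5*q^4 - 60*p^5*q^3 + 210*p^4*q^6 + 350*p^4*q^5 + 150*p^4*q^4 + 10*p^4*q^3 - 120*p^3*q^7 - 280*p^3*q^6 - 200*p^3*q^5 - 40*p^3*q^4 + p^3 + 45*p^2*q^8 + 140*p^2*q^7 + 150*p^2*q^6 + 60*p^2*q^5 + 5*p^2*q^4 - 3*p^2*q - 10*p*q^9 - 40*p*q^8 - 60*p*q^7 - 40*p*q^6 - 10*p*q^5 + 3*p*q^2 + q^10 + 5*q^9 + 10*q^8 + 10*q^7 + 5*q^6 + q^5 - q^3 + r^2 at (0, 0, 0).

Type E_{8}, Milnor number mu = 8.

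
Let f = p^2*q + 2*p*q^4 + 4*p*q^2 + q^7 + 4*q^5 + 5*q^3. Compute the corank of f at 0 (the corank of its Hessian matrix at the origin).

2

Hessian at 0 has rank 0.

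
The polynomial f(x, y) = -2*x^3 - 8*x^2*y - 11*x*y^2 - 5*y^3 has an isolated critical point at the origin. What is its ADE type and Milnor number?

Type D_4, Milnor number mu = 4.

The Hessian of f at 0 is [[0, 0], [0, 0]] with rank 0, so corank 2. A Groebner basis of the Jacobian ideal J(f) in C{x,y} is {y^3, x^2 + y^2/2, x*y + y^2/2}; counting standard monomials gives mu = 4. Corank 2; j^3 = -(x + y)*(2*x^2 + 6*x*y + 5*y^2) splits into three distinct lines over C (the quadratic factor has nonzero discriminant), so D_4.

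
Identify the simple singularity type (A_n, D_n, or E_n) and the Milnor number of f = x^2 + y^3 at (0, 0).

Type A_2, Milnor number mu = 2.

The Hessian of f at 0 has rank 1. Corank 1: A-series; mu = 2 gives A_2.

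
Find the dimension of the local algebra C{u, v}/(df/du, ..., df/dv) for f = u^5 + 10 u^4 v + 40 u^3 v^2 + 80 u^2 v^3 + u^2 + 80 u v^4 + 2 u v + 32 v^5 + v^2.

The Hessian of f at 0 has rank 1. Corank 1: A-series; mu = 4 gives A_4.

4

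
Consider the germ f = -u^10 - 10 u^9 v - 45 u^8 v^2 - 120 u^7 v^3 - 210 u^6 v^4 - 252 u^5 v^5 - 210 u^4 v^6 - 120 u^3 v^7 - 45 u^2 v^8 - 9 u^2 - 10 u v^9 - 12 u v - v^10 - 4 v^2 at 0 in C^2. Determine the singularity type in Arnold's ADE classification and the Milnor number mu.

The Hessian of f at 0 is [[-18, -12], [-12, -8]] with rank 1, so corank 1. A Groebner basis of the Jacobian ideal J(f) in C{u,v} is {v^9, u + 2*v/3}; counting standard monomials gives mu = 9. Corank 1: A-series; mu = 9 gives A_9.

Type A_{9}, Milnor number mu = 9.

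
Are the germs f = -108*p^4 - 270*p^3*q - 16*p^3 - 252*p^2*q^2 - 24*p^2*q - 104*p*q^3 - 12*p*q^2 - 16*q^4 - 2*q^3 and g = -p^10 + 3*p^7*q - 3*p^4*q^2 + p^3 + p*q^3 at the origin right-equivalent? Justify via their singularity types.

Yes.

The Hessian of f at 0 has rank 0. Corank 2; j^3 = -2*(2*p + q)^3 is a perfect cube, so E-series; the 4-jet and mu = 7 give E_7. The Hessian of g at 0 has rank 0. Corank 2; j^3 = p^3 is a perfect cube, so E-series; the 4-jet and mu = 7 give E_7. Both have type E_7, hence right-equivalent.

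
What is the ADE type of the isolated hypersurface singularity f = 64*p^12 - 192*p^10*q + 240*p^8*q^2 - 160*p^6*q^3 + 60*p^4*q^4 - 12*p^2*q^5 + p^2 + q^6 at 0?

A5

The Hessian of f at 0 is [[2, 0], [0, 0]] with rank 1, so corank 1. A Groebner basis of the Jacobian ideal J(f) in C{p,q} is {q^5, p}; counting standard monomials gives mu = 5. Corank 1: A-series; mu = 5 gives A_5.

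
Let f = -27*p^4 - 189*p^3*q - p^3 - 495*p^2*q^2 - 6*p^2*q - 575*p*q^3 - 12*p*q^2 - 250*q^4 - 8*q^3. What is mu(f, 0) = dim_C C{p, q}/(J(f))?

7

The Hessian of f at 0 has rank 0. Corank 2; j^3 = -(p + 2*q)^3 is a perfect cube, so E-series; the 4-jet and mu = 7 give E_7.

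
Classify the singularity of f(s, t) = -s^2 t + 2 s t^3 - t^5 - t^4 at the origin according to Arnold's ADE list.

D5

The Hessian of f at 0 is [[0, 0], [0, 0]] with rank 0, so corank 2. A Groebner basis of the Jacobian ideal J(f) in C{s,t} is {s*t^2, -s*t + t^3, s^2 + 4*s*t}; counting standard monomials gives mu = 5. Corank 2; j^3 = -s^2*t has shape L^2 M (L != M), so D-series; mu = 5 gives D_5.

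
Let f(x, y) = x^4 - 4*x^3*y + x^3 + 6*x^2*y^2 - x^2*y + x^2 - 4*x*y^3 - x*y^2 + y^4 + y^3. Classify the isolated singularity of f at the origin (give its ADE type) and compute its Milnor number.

Type A_{2}, Milnor number mu = 2.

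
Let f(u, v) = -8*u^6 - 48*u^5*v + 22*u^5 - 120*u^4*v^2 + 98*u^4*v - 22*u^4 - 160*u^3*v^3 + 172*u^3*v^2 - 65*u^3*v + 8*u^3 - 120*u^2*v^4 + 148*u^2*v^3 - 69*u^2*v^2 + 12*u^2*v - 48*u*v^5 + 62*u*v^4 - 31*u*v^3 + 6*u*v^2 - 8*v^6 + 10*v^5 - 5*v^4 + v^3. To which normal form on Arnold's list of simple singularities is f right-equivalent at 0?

The Hessian of f at 0 is [[0, 0], [0, 0]] with rank 0, so corank 2. A Groebner basis of the Jacobian ideal J(f) in C{u,v} is {-768*u^2/35 - 768*u*v/35 + v^4 - 8*v^3/35 - 192*v^2/35, u^3 - 36*u^2/7 - 36*u*v/7 + v^3/14 - 9*v^2/7, u^2*v + 232*u^2/35 + 232*u*v/35 - 19*v^3/105 + 58*v^2/35, -32*u^2/5 + u*v^2 - 32*u*v/5 + 13*v^3/30 - 8*v^2/5}; counting standard monomials gives mu = 7. Corank 2; j^3 = (2*u + v)^3 is a perfect cube, so E-series; the 4-jet and mu = 7 give E_7.

E_{7}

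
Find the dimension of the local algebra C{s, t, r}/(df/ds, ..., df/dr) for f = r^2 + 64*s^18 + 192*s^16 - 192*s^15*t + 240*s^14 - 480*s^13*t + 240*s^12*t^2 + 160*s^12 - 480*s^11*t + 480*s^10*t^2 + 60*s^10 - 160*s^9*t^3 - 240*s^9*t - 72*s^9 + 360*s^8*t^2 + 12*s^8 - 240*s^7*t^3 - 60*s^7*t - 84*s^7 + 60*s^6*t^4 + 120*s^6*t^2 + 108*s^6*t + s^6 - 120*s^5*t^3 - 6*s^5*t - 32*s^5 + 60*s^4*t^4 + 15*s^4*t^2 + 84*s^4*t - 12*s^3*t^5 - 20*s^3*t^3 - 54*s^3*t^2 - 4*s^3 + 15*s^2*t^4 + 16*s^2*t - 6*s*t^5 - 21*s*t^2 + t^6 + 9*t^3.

7

The Hessian of f at 0 has rank 1. Corank 2; j^3 = -(s - t)*(2*s - 3*t)^2 has shape L^2 M (L != M), so D-series; mu = 7 gives D_7.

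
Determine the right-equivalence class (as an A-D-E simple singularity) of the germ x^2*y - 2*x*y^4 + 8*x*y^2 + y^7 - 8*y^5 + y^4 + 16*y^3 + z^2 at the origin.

D5

The Hessian of f at 0 has rank 1. Corank 2; j^3 = y*(x + 4*y)^2 has shape L^2 M (L != M), so D-series; mu = 5 gives D_5.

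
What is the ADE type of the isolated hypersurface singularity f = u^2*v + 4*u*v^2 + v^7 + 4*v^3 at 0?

D8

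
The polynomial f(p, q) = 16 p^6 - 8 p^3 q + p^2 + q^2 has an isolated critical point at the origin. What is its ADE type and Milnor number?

The Hessian of f at 0 is [[2, 0], [0, 2]] with rank 2, so corank 0. A Groebner basis of the Jacobian ideal J(f) in C{p,q} is {p, q}; counting standard monomials gives mu = 1. Corank 0: nondegenerate Morse point, so A_1.

Type A_1, Milnor number mu = 1.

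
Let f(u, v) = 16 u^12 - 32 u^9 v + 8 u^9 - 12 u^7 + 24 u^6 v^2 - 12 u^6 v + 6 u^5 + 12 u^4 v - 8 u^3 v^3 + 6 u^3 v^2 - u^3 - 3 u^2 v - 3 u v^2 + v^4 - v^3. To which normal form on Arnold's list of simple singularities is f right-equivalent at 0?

E_6

The Hessian of f at 0 is [[0, 0], [0, 0]] with rank 0, so corank 2. A Groebner basis of the Jacobian ideal J(f) in C{u,v} is {v^3, u^2 + 2*u*v + v^2}; counting standard monomials gives mu = 6. Corank 2; j^3 = -(u + v)^3 is a perfect cube, so E-series; the 4-jet and mu = 6 give E_6.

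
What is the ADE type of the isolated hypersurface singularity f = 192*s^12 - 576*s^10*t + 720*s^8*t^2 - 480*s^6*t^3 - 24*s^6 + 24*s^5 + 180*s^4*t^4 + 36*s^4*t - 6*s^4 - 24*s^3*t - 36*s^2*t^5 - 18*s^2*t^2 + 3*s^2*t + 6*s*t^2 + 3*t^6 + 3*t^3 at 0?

D_7

The Hessian of f at 0 has rank 0. Corank 2; j^3 = 3*t*(s + t)^2 has shape L^2 M (L != M), so D-series; mu = 7 gives D_7.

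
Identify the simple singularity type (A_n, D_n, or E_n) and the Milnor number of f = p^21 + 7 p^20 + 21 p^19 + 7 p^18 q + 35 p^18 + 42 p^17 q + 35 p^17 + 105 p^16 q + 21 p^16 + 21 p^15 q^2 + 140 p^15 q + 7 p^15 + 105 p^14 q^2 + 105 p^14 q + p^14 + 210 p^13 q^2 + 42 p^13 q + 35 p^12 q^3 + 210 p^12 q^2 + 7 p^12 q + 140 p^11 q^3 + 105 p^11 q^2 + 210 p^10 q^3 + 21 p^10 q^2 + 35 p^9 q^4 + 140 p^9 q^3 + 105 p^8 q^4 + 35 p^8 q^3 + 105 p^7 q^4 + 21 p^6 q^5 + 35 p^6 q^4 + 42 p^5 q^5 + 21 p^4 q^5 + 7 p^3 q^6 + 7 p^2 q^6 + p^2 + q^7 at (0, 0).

The Hessian of f at 0 has rank 1. Corank 1: A-series; mu = 6 gives A_6.

Type A_{6}, Milnor number mu = 6.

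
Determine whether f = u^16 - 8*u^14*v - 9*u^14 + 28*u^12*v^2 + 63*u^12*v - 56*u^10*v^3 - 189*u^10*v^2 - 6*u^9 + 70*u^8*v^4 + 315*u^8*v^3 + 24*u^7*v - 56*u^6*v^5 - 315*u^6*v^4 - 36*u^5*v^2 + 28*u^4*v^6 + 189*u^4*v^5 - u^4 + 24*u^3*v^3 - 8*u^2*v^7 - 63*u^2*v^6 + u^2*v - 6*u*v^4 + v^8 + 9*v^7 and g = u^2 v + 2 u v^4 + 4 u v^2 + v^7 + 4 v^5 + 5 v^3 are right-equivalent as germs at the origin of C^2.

No.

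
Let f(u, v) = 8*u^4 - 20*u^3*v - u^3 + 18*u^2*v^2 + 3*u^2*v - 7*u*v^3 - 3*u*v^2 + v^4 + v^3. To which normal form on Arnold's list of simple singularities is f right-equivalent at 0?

The Hessian of f at 0 has rank 0. Corank 2; j^3 = -(u - v)^3 is a perfect cube, so E-series; the 4-jet and mu = 7 give E_7.

E_7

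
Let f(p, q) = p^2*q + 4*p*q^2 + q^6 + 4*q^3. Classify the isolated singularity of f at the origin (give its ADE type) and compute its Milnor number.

Type D7, Milnor number mu = 7.

The Hessian of f at 0 has rank 0. Corank 2; j^3 = q*(p + 2*q)^2 has shape L^2 M (L != M), so D-series; mu = 7 gives D_7.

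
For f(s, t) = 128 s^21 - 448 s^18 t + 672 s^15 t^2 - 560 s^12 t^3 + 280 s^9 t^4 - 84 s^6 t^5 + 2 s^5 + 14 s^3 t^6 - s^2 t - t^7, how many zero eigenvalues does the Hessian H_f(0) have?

2

Hessian at 0 has rank 0.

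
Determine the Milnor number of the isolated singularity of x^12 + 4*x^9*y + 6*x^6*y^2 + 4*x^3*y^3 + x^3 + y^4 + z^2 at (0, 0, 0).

6

The Hessian of f at 0 is [[0, 0, 0], [0, 0, 0], [0, 0, 2]] with rank 1, so corank 2. A Groebner basis of the Jacobian ideal J(f) in C{x,y,z} is {y^3, x^2, z}; counting standard monomials gives mu = 6. Corank 2; j^3 = x^3 is a perfect cube, so E-series; the 4-jet and mu = 6 give E_6.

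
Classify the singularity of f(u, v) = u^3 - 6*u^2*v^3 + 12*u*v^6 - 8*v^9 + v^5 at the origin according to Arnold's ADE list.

E_8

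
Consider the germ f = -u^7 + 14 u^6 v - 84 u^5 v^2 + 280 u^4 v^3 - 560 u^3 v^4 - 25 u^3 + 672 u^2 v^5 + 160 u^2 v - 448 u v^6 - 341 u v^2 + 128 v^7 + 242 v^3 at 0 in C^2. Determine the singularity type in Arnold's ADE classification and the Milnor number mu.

The Hessian of f at 0 has rank 0. Corank 2; j^3 = -(u - 2*v)*(5*u - 11*v)^2 has shape L^2 M (L != M), so D-series; mu = 8 gives D_8.

Type D_8, Milnor number mu = 8.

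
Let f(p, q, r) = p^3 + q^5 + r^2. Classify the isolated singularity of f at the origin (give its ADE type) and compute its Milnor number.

Type E8, Milnor number mu = 8.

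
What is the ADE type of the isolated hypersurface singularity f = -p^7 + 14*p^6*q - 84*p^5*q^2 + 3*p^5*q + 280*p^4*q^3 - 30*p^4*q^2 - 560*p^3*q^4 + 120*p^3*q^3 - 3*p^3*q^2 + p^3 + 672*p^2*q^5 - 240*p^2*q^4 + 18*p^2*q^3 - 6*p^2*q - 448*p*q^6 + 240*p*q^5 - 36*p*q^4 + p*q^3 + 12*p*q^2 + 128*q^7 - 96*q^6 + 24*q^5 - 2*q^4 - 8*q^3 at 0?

E_{7}

The Hessian of f at 0 is [[0, 0], [0, 0]] with rank 0, so corank 2. A Groebner basis of the Jacobian ideal J(f) in C{p,q} is {p^3 - 6*p^2*q - 48*p^2 + 192*p*q - 192*q^2, 6*p^2 + p*q^2 - 24*p*q + 24*q^2, 3*p^2 - 12*p*q + q^3 + 12*q^2}; counting standard monomials gives mu = 7. Corank 2; j^3 = (p - 2*q)^3 is a perfect cube, so E-series; the 4-jet and mu = 7 give E_7.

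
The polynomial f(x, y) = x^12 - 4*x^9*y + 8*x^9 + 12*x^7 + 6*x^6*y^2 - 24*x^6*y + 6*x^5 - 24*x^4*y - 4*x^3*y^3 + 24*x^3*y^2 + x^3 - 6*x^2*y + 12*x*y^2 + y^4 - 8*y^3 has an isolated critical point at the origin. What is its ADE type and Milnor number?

Type E_6, Milnor number mu = 6.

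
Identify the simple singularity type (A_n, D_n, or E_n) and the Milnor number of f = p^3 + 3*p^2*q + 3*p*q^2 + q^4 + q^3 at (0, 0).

Type E6, Milnor number mu = 6.

The Hessian of f at 0 is [[0, 0], [0, 0]] with rank 0, so corank 2. A Groebner basis of the Jacobian ideal J(f) in C{p,q} is {q^3, p^2 + 2*p*q + q^2}; counting standard monomials gives mu = 6. Corank 2; j^3 = (p + q)^3 is a perfect cube, so E-series; the 4-jet and mu = 6 give E_6.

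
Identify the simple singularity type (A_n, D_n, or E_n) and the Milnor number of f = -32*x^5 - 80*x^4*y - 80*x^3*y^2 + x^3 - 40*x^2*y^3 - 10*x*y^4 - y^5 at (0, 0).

The Hessian of f at 0 has rank 0. Corank 2; j^3 = x^3 is a perfect cube, so E-series; the 5-jet and mu = 8 give E_8.

Type E_8, Milnor number mu = 8.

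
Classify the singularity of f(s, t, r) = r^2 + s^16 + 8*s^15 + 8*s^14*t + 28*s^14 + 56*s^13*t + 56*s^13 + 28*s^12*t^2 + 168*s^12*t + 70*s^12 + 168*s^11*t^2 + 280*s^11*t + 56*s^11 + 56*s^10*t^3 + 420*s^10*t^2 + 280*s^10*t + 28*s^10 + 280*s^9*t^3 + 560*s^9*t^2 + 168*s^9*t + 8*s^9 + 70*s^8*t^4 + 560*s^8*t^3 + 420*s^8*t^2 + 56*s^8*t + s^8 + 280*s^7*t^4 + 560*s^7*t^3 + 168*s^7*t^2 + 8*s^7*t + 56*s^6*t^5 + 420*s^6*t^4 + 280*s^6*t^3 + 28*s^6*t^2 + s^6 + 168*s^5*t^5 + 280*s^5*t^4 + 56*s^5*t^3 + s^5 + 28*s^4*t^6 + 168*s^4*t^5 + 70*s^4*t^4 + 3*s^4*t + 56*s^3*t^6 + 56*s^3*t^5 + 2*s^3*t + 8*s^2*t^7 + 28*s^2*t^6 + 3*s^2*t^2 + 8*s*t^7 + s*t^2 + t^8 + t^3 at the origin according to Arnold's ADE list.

The Hessian of f at 0 is [[0, 0, 0], [0, 0, 0], [0, 0, 2]] with rank 1, so corank 2. A Groebner basis of the Jacobian ideal J(f) in C{s,t,r} is {s^2*t^2 + t^3, -s^2*t/8 + s*t^3 - t^2/8, t^4, s^3 + s^2*t + s*t + t^2, r}; counting standard monomials gives mu = 9. Corank 2; j^3 = t^2*(s + t) has shape L^2 M (L != M), so D-series; mu = 9 gives D_9.

D_{9}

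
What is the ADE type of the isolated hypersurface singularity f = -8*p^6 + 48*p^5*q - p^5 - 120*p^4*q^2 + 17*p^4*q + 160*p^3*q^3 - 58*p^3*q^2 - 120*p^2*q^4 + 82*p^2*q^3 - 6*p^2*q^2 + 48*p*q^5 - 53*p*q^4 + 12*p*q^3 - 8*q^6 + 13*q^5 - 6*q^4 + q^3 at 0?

E_{8}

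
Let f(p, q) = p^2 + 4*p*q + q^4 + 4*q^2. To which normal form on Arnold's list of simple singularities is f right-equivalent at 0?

A_3

The Hessian of f at 0 is [[2, 4], [4, 8]] with rank 1, so corank 1. A Groebner basis of the Jacobian ideal J(f) in C{p,q} is {q^3, p + 2*q}; counting standard monomials gives mu = 3. Corank 1: A-series; mu = 3 gives A_3.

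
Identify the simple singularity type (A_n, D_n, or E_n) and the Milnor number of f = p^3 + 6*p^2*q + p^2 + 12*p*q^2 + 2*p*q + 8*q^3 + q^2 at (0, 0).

Type A2, Milnor number mu = 2.

The Hessian of f at 0 is [[2, 2], [2, 2]] with rank 1, so corank 1. A Groebner basis of the Jacobian ideal J(f) in C{p,q} is {q^2, p + q}; counting standard monomials gives mu = 2. Corank 1: A-series; mu = 2 gives A_2.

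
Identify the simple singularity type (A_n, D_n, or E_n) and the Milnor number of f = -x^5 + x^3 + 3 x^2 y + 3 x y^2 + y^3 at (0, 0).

Type E_{8}, Milnor number mu = 8.

The Hessian of f at 0 is [[0, 0], [0, 0]] with rank 0, so corank 2. A Groebner basis of the Jacobian ideal J(f) in C{x,y} is {y^5, x*y^3 + 3*y^4/4, x^2 + 2*x*y + y^2}; counting standard monomials gives mu = 8. Corank 2; j^3 = (x + y)^3 is a perfect cube, so E-series; the 5-jet and mu = 8 give E_8.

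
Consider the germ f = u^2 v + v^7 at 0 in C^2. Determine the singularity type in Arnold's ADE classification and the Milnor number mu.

The Hessian of f at 0 has rank 0. Corank 2; j^3 = u^2*v has shape L^2 M (L != M), so D-series; mu = 8 gives D_8.

Type D_{8}, Milnor number mu = 8.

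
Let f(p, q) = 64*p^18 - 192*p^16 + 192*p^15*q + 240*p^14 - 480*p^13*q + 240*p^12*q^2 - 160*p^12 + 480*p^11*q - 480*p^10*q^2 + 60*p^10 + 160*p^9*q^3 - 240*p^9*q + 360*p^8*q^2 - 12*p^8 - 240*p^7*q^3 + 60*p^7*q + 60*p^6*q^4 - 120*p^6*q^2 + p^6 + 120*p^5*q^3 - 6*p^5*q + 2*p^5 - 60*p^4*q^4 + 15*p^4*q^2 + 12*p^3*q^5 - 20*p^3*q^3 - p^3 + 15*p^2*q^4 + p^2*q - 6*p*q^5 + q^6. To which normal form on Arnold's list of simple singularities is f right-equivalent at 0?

D_7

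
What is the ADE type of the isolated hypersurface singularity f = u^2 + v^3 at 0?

A_{2}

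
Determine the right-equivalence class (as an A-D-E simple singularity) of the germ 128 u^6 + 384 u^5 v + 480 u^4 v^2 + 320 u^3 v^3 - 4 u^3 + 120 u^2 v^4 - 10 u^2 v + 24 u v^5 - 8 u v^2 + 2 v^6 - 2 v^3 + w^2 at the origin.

The Hessian of f at 0 has rank 1. Corank 2; j^3 = -2*(u + v)^2*(2*u + v) has shape L^2 M (L != M), so D-series; mu = 7 gives D_7.

D7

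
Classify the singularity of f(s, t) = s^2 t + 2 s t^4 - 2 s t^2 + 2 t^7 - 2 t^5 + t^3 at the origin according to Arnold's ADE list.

D_{8}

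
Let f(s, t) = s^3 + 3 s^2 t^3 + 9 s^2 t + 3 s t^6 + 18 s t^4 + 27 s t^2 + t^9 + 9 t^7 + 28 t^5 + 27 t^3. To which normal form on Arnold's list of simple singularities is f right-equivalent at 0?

The Hessian of f at 0 has rank 0. Corank 2; j^3 = (s + 3*t)^3 is a perfect cube, so E-series; the 5-jet and mu = 8 give E_8.

E8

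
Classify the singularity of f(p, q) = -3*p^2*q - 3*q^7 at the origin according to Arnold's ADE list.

D_{8}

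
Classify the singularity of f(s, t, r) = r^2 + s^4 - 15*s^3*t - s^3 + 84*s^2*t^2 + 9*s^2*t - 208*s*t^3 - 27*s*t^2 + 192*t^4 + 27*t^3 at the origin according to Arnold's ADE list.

The Hessian of f at 0 has rank 1. Corank 2; j^3 = -(s - 3*t)^3 is a perfect cube, so E-series; the 4-jet and mu = 7 give E_7.

E7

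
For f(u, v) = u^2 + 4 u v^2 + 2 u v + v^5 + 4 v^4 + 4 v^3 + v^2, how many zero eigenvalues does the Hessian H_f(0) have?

Hessian at 0 has rank 1.

1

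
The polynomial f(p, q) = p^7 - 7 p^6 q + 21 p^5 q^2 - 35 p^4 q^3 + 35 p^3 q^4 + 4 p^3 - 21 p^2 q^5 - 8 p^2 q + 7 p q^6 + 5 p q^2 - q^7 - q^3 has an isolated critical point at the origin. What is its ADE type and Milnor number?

Type D_8, Milnor number mu = 8.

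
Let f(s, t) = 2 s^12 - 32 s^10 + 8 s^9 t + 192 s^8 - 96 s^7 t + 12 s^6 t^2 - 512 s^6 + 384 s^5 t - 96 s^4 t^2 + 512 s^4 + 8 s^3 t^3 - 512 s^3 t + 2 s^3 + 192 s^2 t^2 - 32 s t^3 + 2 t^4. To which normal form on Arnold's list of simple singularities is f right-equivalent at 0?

The Hessian of f at 0 has rank 0. Corank 2; j^3 = 2*s^3 is a perfect cube, so E-series; the 4-jet and mu = 6 give E_6.

E6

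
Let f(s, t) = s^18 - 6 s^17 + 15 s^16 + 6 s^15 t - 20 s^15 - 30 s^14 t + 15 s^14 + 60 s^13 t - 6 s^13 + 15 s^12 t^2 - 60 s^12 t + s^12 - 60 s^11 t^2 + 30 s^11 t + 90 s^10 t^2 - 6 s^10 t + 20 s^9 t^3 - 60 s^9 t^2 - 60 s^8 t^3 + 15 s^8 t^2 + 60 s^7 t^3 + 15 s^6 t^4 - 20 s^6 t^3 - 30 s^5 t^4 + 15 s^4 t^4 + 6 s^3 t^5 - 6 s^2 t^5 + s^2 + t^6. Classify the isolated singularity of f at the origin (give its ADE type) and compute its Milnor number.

Type A5, Milnor number mu = 5.

The Hessian of f at 0 is [[2, 0], [0, 0]] with rank 1, so corank 1. A Groebner basis of the Jacobian ideal J(f) in C{s,t} is {t^5, s}; counting standard monomials gives mu = 5. Corank 1: A-series; mu = 5 gives A_5.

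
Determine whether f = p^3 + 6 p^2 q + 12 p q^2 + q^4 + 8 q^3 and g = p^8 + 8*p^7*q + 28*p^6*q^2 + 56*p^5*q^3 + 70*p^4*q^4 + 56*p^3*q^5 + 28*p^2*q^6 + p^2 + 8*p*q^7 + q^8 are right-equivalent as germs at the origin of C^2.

The Hessian of f at 0 has rank 0. Corank 2; j^3 = (p + 2*q)^3 is a perfect cube, so E-series; the 4-jet and mu = 6 give E_6. The Hessian of g at 0 has rank 1. Corank 1: A-series; mu = 7 gives A_7. f is E_6 but g is A_7, hence not right-equivalent.

No.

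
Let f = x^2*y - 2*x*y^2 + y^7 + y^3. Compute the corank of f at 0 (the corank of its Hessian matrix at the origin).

2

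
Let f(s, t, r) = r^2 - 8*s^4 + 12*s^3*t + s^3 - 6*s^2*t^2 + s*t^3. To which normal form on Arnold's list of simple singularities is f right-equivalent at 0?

E7

The Hessian of f at 0 has rank 1. Corank 2; j^3 = s^3 is a perfect cube, so E-series; the 4-jet and mu = 7 give E_7.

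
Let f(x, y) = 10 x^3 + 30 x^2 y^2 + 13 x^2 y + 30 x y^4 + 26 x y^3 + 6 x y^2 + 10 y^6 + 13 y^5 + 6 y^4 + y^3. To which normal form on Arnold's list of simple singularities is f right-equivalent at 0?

D_4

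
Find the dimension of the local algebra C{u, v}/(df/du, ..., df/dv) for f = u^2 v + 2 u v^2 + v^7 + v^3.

The Hessian of f at 0 is [[0, 0], [0, 0]] with rank 0, so corank 2. A Groebner basis of the Jacobian ideal J(f) in C{u,v} is {u^2/7 + v^6 - v^2/7, u^3 + v^3, u*v + v^2}; counting standard monomials gives mu = 8. Corank 2; j^3 = v*(u + v)^2 has shape L^2 M (L != M), so D-series; mu = 8 gives D_8.

8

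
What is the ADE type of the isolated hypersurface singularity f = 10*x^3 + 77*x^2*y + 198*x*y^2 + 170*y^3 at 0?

D4

The Hessian of f at 0 is [[0, 0], [0, 0]] with rank 0, so corank 2. A Groebner basis of the Jacobian ideal J(f) in C{x,y} is {y^3, x^2 - 6*y^2, x*y + 27*y^2/11}; counting standard monomials gives mu = 4. Corank 2; j^3 = (2*x + 5*y)*(5*x^2 + 26*x*y + 34*y^2) splits into three distinct lines over C (the quadratic factor has nonzero discriminant), so D_4.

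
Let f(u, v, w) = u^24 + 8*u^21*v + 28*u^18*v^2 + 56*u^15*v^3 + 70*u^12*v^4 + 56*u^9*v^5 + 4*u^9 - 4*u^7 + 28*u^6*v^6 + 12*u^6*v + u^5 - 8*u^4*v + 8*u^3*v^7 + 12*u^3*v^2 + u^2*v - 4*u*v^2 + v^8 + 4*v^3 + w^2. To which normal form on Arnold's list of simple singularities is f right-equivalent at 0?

The Hessian of f at 0 is [[0, 0, 0], [0, 0, 0], [0, 0, 2]] with rank 1, so corank 2. A Groebner basis of the Jacobian ideal J(f) in C{u,v,w} is {u^2*v^2 + u^2*v/256 + u^2/8 - u*v^2/64 - 3*u*v/4 + v^3/64 + v^2, u^2*v/256 + u^2/8 + u*v^3 - u*v^2/64 - 5*u*v/8 + v^3/64 + 3*v^2/4, 3*u^2*v/1024 + 3*u^2/32 - 3*u*v^2/256 - 7*u*v/16 + v^4 + 3*v^3/256 + v^2/2, u^3 - 6*u^2*v + 12*u*v^2 - 8*v^3, w}; counting standard monomials gives mu = 9. Corank 2; j^3 = v*(u - 2*v)^2 has shape L^2 M (L != M), so D-series; mu = 9 gives D_9.

D9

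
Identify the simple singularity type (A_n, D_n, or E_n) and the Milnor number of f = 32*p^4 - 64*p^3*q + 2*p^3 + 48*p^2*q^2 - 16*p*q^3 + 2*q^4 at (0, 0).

Type E_6, Milnor number mu = 6.

The Hessian of f at 0 has rank 0. Corank 2; j^3 = 2*p^3 is a perfect cube, so E-series; the 4-jet and mu = 6 give E_6.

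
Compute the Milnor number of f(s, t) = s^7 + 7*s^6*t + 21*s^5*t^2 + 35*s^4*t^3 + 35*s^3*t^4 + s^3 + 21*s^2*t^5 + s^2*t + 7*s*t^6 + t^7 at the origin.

8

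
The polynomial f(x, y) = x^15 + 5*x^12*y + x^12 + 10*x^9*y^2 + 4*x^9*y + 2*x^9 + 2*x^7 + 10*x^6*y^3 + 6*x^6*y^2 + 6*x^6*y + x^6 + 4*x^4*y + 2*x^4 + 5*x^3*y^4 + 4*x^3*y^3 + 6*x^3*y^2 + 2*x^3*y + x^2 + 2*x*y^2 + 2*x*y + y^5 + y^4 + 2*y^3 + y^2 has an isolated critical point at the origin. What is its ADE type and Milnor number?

Type A_{4}, Milnor number mu = 4.

The Hessian of f at 0 has rank 1. Corank 1: A-series; mu = 4 gives A_4.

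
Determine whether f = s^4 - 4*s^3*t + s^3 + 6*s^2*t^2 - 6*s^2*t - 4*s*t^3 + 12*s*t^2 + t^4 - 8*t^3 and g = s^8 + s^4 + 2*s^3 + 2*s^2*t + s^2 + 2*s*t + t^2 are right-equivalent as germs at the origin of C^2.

No.

The Hessian of f at 0 has rank 0. Corank 2; j^3 = (s - 2*t)^3 is a perfect cube, so E-series; the 4-jet and mu = 6 give E_6. The Hessian of g at 0 has rank 1. Corank 1: A-series; mu = 7 gives A_7. f is E_6 but g is A_7, hence not right-equivalent.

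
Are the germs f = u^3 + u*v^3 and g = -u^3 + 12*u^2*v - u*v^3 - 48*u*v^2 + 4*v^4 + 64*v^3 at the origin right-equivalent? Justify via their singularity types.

Yes.

The Hessian of f at 0 has rank 0. Corank 2; j^3 = u^3 is a perfect cube, so E-series; the 4-jet and mu = 7 give E_7. The Hessian of g at 0 has rank 0. Corank 2; j^3 = -(u - 4*v)^3 is a perfect cube, so E-series; the 4-jet and mu = 7 give E_7. Both have type E_7, hence right-equivalent.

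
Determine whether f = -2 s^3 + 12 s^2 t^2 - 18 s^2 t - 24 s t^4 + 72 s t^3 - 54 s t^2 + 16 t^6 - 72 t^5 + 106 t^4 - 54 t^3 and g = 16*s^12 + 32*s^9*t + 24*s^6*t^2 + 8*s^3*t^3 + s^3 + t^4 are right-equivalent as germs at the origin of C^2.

Yes.

The Hessian of f at 0 is [[0, 0], [0, 0]] with rank 0, so corank 2. A Groebner basis of the Jacobian ideal J(f) in C{s,t} is {s^3 - 27*s^2/4 - 81*s*t/2 - 243*t^2/4, s^2*t + 3*s^2/2 + 9*s*t + 27*t^2/2, -s^2/4 + s*t^2 - 3*s*t/2 - 9*t^2/4, t^3}; counting standard monomials gives mu = 6. Corank 2; j^3 = -2*(s + 3*t)^3 is a perfect cube, so E-series; the 4-jet and mu = 6 give E_6. The Hessian of g at 0 is [[0, 0], [0, 0]] with rank 0, so corank 2. A Groebner basis of the Jacobian ideal J(g) in C{s,t} is {t^3, s^2}; counting standard monomials gives mu = 6. Corank 2; j^3 = s^3 is a perfect cube, so E-series; the 4-jet and mu = 6 give E_6. Both have type E_6, hence right-equivalent.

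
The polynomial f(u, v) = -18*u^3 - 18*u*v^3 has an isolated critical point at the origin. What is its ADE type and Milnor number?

Type E_7, Milnor number mu = 7.

The Hessian of f at 0 is [[0, 0], [0, 0]] with rank 0, so corank 2. A Groebner basis of the Jacobian ideal J(f) in C{u,v} is {u^3, u*v^2, 3*u^2 + v^3}; counting standard monomials gives mu = 7. Corank 2; j^3 = -18*u^3 is a perfect cube, so E-series; the 4-jet and mu = 7 give E_7.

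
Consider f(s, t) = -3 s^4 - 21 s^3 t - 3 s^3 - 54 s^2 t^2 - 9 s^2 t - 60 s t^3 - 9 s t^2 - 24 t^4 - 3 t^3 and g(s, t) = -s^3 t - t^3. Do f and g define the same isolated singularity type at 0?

The Hessian of f at 0 has rank 0. Corank 2; j^3 = -3*(s + t)^3 is a perfect cube, so E-series; the 4-jet and mu = 7 give E_7. The Hessian of g at 0 has rank 0. Corank 2; j^3 = -t^3 is a perfect cube, so E-series; the 4-jet and mu = 7 give E_7. Both have type E_7, hence right-equivalent.

Yes.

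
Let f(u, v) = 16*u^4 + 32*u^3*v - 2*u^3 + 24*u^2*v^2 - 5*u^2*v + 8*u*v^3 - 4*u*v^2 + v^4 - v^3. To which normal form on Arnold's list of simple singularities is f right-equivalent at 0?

D5

The Hessian of f at 0 is [[0, 0], [0, 0]] with rank 0, so corank 2. A Groebner basis of the Jacobian ideal J(f) in C{u,v} is {u*v^2 - u*v/8 - v^2/8, u*v/8 + v^3 + v^2/8, u^2 + 3*u*v/2 + v^2/2}; counting standard monomials gives mu = 5. Corank 2; j^3 = -(u + v)^2*(2*u + v) has shape L^2 M (L != M), so D-series; mu = 5 gives D_5.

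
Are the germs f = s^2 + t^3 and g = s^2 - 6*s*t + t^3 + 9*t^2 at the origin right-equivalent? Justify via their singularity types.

The Hessian of f at 0 is [[2, 0], [0, 0]] with rank 1, so corank 1. A Groebner basis of the Jacobian ideal J(f) in C{s,t} is {t^2, s}; counting standard monomials gives mu = 2. Corank 1: A-series; mu = 2 gives A_2. The Hessian of g at 0 is [[2, -6], [-6, 18]] with rank 1, so corank 1. A Groebner basis of the Jacobian ideal J(g) in C{s,t} is {t^2, s - 3*t}; counting standard monomials gives mu = 2. Corank 1: A-series; mu = 2 gives A_2. Both have type A_2, hence right-equivalent.

Yes.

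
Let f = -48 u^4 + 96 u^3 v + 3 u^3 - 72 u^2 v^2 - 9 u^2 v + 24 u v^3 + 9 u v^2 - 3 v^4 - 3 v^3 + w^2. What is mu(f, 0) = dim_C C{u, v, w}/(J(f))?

6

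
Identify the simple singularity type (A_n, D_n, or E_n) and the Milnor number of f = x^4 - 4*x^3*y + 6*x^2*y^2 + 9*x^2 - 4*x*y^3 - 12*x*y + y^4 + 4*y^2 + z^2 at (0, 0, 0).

Type A_3, Milnor number mu = 3.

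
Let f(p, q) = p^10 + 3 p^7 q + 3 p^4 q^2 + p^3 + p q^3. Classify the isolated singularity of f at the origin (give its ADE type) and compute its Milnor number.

Type E_{7}, Milnor number mu = 7.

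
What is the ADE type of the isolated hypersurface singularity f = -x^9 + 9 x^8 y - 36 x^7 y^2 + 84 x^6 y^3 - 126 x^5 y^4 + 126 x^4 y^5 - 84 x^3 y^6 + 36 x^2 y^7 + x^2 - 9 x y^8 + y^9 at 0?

A_8

The Hessian of f at 0 has rank 1. Corank 1: A-series; mu = 8 gives A_8.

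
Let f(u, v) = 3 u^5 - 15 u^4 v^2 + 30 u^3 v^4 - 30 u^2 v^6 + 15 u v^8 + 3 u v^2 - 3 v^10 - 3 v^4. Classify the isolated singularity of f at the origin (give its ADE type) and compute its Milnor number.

Type D_{6}, Milnor number mu = 6.

The Hessian of f at 0 is [[0, 0], [0, 0]] with rank 0, so corank 2. A Groebner basis of the Jacobian ideal J(f) in C{u,v} is {u^4 + v^2/5, v^3, u*v}; counting standard monomials gives mu = 6. Corank 2; j^3 = 3*u*v^2 has shape L^2 M (L != M), so D-series; mu = 6 gives D_6.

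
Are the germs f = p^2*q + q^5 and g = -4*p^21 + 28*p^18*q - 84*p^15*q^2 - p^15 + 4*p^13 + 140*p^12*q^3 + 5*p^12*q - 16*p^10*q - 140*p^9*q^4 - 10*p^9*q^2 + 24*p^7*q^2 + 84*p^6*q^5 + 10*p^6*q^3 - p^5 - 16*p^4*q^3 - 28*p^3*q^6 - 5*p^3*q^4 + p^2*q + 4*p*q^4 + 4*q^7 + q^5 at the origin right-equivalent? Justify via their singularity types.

The Hessian of f at 0 is [[0, 0], [0, 0]] with rank 0, so corank 2. A Groebner basis of the Jacobian ideal J(f) in C{p,q} is {p^2/5 + q^4, p^3, p*q}; counting standard monomials gives mu = 6. Corank 2; j^3 = p^2*q has shape L^2 M (L != M), so D-series; mu = 6 gives D_6. The Hessian of g at 0 is [[0, 0], [0, 0]] with rank 0, so corank 2. A Groebner basis of the Jacobian ideal J(g) in C{p,q} is {p*q/2 + q^4, p*q^2, p^2 - 5*p*q/2}; counting standard monomials gives mu = 6. Corank 2; j^3 = p^2*q has shape L^2 M (L != M), so D-series; mu = 6 gives D_6. Both have type D_6, hence right-equivalent.

Yes.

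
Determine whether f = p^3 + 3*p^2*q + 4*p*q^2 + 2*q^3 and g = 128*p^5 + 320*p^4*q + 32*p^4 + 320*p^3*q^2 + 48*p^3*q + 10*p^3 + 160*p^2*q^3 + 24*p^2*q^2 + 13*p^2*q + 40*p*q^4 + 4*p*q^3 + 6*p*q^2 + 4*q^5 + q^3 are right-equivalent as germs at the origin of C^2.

The Hessian of f at 0 is [[0, 0], [0, 0]] with rank 0, so corank 2. A Groebner basis of the Jacobian ideal J(f) in C{p,q} is {q^3, p^2 - 2*q^2/3, p*q + q^2}; counting standard monomials gives mu = 4. Corank 2; j^3 = (p + q)*(p^2 + 2*p*q + 2*q^2) splits into three distinct lines over C (the quadratic factor has nonzero discriminant), so D_4. The Hessian of g at 0 is [[0, 0], [0, 0]] with rank 0, so corank 2. A Groebner basis of the Jacobian ideal J(g) in C{p,q} is {q^3, p^2 - 3*q^2/11, p*q + 6*q^2/11}; counting standard monomials gives mu = 4. Corank 2; j^3 = (2*p + q)*(5*p^2 + 4*p*q + q^2) splits into three distinct lines over C (the quadratic factor has nonzero discriminant), so D_4. Both have type D_4, hence right-equivalent.

Yes.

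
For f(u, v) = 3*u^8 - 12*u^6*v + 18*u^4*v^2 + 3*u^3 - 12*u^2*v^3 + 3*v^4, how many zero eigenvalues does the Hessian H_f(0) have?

2

The Hessian at 0 is [[0, 0], [0, 0]] of rank 0; hence corank 2.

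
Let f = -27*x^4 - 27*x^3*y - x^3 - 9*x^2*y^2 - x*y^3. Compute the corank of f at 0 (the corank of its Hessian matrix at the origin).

The Hessian at 0 is [[0, 0], [0, 0]] of rank 0; hence corank 2.

2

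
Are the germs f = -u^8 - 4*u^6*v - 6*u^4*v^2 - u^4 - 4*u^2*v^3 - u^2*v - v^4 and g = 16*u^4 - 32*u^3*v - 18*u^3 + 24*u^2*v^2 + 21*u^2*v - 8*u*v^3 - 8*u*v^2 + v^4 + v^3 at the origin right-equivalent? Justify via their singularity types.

The Hessian of f at 0 is [[0, 0], [0, 0]] with rank 0, so corank 2. A Groebner basis of the Jacobian ideal J(f) in C{u,v} is {u^3, u^2/4 + v^3, u*v}; counting standard monomials gives mu = 5. Corank 2; j^3 = -u^2*v has shape L^2 M (L != M), so D-series; mu = 5 gives D_5. The Hessian of g at 0 is [[0, 0], [0, 0]] with rank 0, so corank 2. A Groebner basis of the Jacobian ideal J(g) in C{u,v} is {u*v^2 + 27*u*v/8 - 9*v^2/8, 81*u*v/8 + v^3 - 27*v^2/8, u^2 - 5*u*v/6 + v^2/6}; counting standard monomials gives mu = 5. Corank 2; j^3 = -(2*u - v)*(3*u - v)^2 has shape L^2 M (L != M), so D-series; mu = 5 gives D_5. Both have type D_5, hence right-equivalent.

Yes.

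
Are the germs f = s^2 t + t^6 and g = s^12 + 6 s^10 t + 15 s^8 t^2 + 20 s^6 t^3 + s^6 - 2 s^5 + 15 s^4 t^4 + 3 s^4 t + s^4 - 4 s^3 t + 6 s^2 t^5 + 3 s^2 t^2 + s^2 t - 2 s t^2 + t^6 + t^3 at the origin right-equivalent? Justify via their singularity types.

The Hessian of f at 0 is [[0, 0], [0, 0]] with rank 0, so corank 2. A Groebner basis of the Jacobian ideal J(f) in C{s,t} is {s^2/6 + t^5, s^3, s*t}; counting standard monomials gives mu = 7. Corank 2; j^3 = s^2*t has shape L^2 M (L != M), so D-series; mu = 7 gives D_7. The Hessian of g at 0 is [[0, 0], [0, 0]] with rank 0, so corank 2. A Groebner basis of the Jacobian ideal J(g) in C{s,t} is {-5*s^2/9 + 8*s*t/9 + t^4 + 2*t^3/9 - t^2/3, s^3 + s^2/3 - 7*s*t/3 + 2*t^3/3 + 2*t^2, s^2*t - s*t + t^2, -s^2/9 + s*t^2 - 2*s*t/9 - 5*t^3/9 + t^2/3}; counting standard monomials gives mu = 7. Corank 2; j^3 = t*(s - t)^2 has shape L^2 M (L != M), so D-series; mu = 7 gives D_7. Both have type D_7, hence right-equivalent.

Yes.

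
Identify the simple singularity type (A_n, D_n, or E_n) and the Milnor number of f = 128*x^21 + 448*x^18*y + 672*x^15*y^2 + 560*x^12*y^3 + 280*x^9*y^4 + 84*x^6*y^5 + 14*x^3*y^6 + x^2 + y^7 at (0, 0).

Type A_6, Milnor number mu = 6.

The Hessian of f at 0 is [[2, 0], [0, 0]] with rank 1, so corank 1. A Groebner basis of the Jacobian ideal J(f) in C{x,y} is {y^6, x}; counting standard monomials gives mu = 6. Corank 1: A-series; mu = 6 gives A_6.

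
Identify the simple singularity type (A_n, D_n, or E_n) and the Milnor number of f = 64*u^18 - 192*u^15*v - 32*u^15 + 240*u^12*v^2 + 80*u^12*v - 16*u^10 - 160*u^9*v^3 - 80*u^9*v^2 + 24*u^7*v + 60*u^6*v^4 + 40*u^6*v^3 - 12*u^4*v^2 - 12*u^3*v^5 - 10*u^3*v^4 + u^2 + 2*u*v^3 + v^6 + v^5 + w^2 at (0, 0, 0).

The Hessian of f at 0 is [[2, 0, 0], [0, 0, 0], [0, 0, 2]] with rank 2, so corank 1. A Groebner basis of the Jacobian ideal J(f) in C{u,v,w} is {u + v^3, u^2, u*v, w}; counting standard monomials gives mu = 4. Corank 1: A-series; mu = 4 gives A_4.

Type A_4, Milnor number mu = 4.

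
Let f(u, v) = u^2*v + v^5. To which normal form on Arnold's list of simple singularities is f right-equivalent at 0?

D_6

The Hessian of f at 0 has rank 0. Corank 2; j^3 = u^2*v has shape L^2 M (L != M), so D-series; mu = 6 gives D_6.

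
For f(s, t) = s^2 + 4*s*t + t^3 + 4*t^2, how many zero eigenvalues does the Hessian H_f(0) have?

1

Hessian at 0 has rank 1.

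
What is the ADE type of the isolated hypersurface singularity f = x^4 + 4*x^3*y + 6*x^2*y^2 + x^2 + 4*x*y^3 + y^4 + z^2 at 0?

A_{3}

The Hessian of f at 0 is [[2, 0, 0], [0, 0, 0], [0, 0, 2]] with rank 2, so corank 1. A Groebner basis of the Jacobian ideal J(f) in C{x,y,z} is {y^3, x, z}; counting standard monomials gives mu = 3. Corank 1: A-series; mu = 3 gives A_3.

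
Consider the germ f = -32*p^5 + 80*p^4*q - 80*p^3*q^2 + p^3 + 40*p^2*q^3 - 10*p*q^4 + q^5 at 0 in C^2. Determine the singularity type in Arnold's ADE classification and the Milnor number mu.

The Hessian of f at 0 has rank 0. Corank 2; j^3 = p^3 is a perfect cube, so E-series; the 5-jet and mu = 8 give E_8.

Type E8, Milnor number mu = 8.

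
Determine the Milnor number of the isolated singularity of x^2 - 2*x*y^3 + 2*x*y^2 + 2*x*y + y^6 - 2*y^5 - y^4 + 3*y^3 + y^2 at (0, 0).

2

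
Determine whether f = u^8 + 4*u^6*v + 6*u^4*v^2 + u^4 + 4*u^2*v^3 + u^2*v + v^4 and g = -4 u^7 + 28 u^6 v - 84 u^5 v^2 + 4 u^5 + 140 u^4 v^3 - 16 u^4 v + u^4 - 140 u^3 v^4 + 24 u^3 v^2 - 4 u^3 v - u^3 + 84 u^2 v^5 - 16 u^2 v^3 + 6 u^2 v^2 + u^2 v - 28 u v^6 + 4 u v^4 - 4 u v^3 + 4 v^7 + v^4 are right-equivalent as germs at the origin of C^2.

Yes.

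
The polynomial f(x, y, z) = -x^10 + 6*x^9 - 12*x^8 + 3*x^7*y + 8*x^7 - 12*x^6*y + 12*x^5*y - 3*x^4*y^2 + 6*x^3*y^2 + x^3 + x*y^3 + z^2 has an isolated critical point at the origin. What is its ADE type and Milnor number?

The Hessian of f at 0 has rank 1. Corank 2; j^3 = x^3 is a perfect cube, so E-series; the 4-jet and mu = 7 give E_7.

Type E_{7}, Milnor number mu = 7.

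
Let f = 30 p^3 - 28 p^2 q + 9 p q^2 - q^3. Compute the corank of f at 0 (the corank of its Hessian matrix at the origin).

2

Hessian at 0 has rank 0.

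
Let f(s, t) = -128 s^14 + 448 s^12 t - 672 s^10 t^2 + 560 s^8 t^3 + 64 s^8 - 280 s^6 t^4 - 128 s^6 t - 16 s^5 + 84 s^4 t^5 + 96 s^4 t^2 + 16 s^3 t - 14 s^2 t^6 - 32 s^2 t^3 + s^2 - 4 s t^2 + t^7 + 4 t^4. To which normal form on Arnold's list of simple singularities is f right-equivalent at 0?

The Hessian of f at 0 is [[2, 0], [0, 0]] with rank 1, so corank 1. A Groebner basis of the Jacobian ideal J(f) in C{s,t} is {s^3, s^2*t + s/8 - t^2/4, -s^2/2 + s*t^2, -s*t/2 + t^3}; counting standard monomials gives mu = 6. Corank 1: A-series; mu = 6 gives A_6.

A_6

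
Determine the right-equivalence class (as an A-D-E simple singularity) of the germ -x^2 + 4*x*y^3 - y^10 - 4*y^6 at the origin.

A_9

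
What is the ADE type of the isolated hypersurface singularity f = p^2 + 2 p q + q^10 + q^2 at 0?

A9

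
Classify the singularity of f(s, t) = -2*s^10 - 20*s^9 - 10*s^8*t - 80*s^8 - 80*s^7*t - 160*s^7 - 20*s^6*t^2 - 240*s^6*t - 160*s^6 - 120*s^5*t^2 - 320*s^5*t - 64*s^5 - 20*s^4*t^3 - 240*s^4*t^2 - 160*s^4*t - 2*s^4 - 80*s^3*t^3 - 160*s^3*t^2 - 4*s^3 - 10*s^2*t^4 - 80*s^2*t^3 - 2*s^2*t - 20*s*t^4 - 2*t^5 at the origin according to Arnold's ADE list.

The Hessian of f at 0 has rank 0. Corank 2; j^3 = -2*s^2*(2*s + t) has shape L^2 M (L != M), so D-series; mu = 6 gives D_6.

D_{6}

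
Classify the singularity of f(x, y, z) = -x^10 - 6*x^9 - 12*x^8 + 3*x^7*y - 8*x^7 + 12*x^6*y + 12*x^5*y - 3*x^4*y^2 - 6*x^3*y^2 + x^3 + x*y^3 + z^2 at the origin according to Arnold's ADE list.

E7

The Hessian of f at 0 has rank 1. Corank 2; j^3 = x^3 is a perfect cube, so E-series; the 4-jet and mu = 7 give E_7.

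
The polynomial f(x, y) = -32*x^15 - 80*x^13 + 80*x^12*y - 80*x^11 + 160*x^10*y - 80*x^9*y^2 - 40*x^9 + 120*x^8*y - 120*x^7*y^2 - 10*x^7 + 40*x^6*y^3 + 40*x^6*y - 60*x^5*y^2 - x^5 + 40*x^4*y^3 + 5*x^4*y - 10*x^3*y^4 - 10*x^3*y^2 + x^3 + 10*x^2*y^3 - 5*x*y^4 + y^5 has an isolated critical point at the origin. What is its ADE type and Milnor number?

Type E_{8}, Milnor number mu = 8.

The Hessian of f at 0 is [[0, 0], [0, 0]] with rank 0, so corank 2. A Groebner basis of the Jacobian ideal J(f) in C{x,y} is {y^5, x*y^3 - y^4/4, x^2}; counting standard monomials gives mu = 8. Corank 2; j^3 = x^3 is a perfect cube, so E-series; the 5-jet and mu = 8 give E_8.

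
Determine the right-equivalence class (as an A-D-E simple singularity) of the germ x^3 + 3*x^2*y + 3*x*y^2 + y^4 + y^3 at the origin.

The Hessian of f at 0 is [[0, 0], [0, 0]] with rank 0, so corank 2. A Groebner basis of the Jacobian ideal J(f) in C{x,y} is {y^3, x^2 + 2*x*y + y^2}; counting standard monomials gives mu = 6. Corank 2; j^3 = (x + y)^3 is a perfect cube, so E-series; the 4-jet and mu = 6 give E_6.

E6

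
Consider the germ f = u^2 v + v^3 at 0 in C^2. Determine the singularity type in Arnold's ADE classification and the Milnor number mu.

The Hessian of f at 0 has rank 0. Corank 2; j^3 = v*(u^2 + v^2) splits into three distinct lines over C (the quadratic factor has nonzero discriminant), so D_4.

Type D_{4}, Milnor number mu = 4.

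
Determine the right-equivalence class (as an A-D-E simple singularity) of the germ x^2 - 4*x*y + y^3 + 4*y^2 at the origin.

A_2

The Hessian of f at 0 has rank 1. Corank 1: A-series; mu = 2 gives A_2.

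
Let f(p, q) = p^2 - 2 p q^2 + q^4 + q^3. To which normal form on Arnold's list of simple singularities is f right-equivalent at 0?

A_{2}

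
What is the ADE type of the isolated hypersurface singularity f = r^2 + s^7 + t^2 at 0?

A6

The Hessian of f at 0 is [[0, 0, 0], [0, 2, 0], [0, 0, 2]] with rank 2, so corank 1. A Groebner basis of the Jacobian ideal J(f) in C{s,t,r} is {s^6, t, r}; counting standard monomials gives mu = 6. Corank 1: A-series; mu = 6 gives A_6.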